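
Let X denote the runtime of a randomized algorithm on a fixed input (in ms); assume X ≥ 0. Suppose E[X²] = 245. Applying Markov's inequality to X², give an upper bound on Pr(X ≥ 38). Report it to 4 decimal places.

0.1697

Since X ≥ 0, the event {X ≥ 38} is the same as {X² ≥ 1444}.
Markov's inequality applied to X² gives Pr(X² ≥ 1444) ≤ E[X²]/1444 = 245/1444 = 0.1697.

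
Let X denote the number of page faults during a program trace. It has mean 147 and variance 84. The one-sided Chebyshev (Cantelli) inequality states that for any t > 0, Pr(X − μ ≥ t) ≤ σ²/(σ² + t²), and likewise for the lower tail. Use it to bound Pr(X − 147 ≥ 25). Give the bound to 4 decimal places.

Here σ² = 84 and t = 25, so σ² + t² = 709.
Cantelli's bound: 84/709 = 0.1185.

0.1185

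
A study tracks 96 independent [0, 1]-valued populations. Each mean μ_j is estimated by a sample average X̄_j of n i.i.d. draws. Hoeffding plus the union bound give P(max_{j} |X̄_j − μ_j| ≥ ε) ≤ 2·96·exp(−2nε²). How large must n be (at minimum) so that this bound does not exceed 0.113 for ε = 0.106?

Need 2·96·exp(−2nε²) ≤ 0.113, i.e. exp(−2nε²) ≤ 0.113/192.
So 2nε² ≥ ln(192/0.113) = 7.437863.
Hence n ≥ 7.437863/(2·0.106²) = 330.984.
The smallest integer n is 331.

331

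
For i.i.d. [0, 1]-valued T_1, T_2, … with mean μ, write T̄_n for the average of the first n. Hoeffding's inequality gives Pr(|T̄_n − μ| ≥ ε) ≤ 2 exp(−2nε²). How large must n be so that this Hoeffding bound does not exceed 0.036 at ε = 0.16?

79

Require 2·exp(−2nε²) ≤ 0.036, i.e. 2nε² ≥ ln(2/0.036) = 4.017384.
So n ≥ 4.017384 / (2·0.16²) = 78.465.
The smallest integer n is 79.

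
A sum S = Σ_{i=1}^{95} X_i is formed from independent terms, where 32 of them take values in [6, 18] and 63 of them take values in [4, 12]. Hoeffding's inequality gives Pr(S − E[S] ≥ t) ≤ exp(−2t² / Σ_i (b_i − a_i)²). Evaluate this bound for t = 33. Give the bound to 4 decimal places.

0.7772

Σ(b_i − a_i)² = 32·12² + 63·8² = 8640.
Exponent = 2·33² / 8640 = 0.25208.
Bound = exp(−0.25208) = 0.77718.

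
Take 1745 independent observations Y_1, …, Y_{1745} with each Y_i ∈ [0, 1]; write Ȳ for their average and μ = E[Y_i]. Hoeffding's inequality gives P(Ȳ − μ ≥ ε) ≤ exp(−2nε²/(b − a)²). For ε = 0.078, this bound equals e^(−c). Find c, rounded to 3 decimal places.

c = 2nε²/(b − a)² = 2·1745·0.078² / 1² = 21.2332.

21.233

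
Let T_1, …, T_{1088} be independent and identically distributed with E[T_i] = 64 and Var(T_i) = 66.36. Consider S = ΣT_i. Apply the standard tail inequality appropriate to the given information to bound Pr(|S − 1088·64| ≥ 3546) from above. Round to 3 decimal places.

With mean and variance of each term known, Chebyshev's inequality bounds the deviation of the sum (or sample mean).
Var(S) = n·Var(T_i) = 1088·66.36 = 72199.68.
Chebyshev: Pr(|S − 1088·64| ≥ 3546) ≤ Var(S)/3546² = 72199.68/12574116 = 0.0057.

0.006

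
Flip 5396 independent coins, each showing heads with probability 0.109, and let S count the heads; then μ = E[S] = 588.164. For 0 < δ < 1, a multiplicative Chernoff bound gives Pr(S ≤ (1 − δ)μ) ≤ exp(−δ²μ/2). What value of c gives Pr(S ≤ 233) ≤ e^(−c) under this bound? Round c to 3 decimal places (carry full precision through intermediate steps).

107.233

Write 233 = (1 − δ)μ, so δ = 1 − 233/588.164 = 0.603852…
Then the exponent is δ²μ/2 = (μ − 233)²/(2μ) = 107.233244.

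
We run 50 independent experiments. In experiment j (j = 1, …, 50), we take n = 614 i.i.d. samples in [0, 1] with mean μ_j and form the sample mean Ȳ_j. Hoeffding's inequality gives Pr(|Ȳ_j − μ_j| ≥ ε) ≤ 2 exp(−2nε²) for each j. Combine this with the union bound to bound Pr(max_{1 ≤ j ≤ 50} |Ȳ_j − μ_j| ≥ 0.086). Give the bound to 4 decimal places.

0.0114

Per-experiment Hoeffding bound: 2·exp(−2·614·0.086²) = 2·exp(−9.08229) = 0.00022732.
Union bound over 50 events: 50·0.00022732 = 0.01137.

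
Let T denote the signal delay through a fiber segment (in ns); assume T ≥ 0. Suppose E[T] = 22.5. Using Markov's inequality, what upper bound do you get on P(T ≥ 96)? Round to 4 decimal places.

Markov's inequality: for a non-negative random variable, P(T ≥ a) ≤ E[T]/a.
Here E[T] = 22.5 and a = 96, so the bound is 22.5/96 = 0.2344.

0.2344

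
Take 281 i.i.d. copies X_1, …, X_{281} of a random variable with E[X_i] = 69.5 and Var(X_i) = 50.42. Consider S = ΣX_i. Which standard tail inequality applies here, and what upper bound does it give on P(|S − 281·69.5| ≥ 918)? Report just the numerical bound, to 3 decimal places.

0.017

With mean and variance of each term known, Chebyshev's inequality bounds the deviation of the sum (or sample mean).
Var(S) = n·Var(X_i) = 281·50.42 = 14168.02.
Chebyshev: P(|S − 281·69.5| ≥ 918) ≤ Var(S)/918² = 14168.02/842724 = 0.0168.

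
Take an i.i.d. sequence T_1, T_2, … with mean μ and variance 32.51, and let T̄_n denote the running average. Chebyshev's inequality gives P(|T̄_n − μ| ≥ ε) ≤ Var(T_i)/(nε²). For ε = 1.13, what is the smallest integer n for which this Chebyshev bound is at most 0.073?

349

Require 32.51/(n·1.13²) ≤ 0.073, i.e. n ≥ 32.51/(0.073·1.13²) = 348.768.
The smallest integer n is 349.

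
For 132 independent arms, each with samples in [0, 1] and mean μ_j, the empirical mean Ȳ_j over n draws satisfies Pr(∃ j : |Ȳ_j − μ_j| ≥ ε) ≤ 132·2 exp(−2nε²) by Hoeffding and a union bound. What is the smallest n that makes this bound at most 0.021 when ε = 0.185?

138

Need 2·132·exp(−2nε²) ≤ 0.021, i.e. exp(−2nε²) ≤ 0.021/264.
So 2nε² ≥ ln(264/0.021) = 9.439182.
Hence n ≥ 9.439182/(2·0.185²) = 137.899.
The smallest integer n is 138.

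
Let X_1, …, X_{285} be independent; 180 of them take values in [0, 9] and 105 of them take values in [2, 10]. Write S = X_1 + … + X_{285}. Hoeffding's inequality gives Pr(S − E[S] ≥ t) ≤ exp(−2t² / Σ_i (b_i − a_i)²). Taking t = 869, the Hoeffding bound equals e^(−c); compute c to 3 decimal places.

Σ(b_i − a_i)² = 180·9² + 105·8² = 21300.
c = 2t² / 21300 = 2·869² / 21300 = 70.9071.

70.907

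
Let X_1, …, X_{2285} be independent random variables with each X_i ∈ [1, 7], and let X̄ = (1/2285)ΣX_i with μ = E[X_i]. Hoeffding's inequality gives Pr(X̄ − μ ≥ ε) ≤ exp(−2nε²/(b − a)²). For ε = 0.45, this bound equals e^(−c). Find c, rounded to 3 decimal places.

25.706

c = 2nε²/(b − a)² = 2·2285·0.45² / 6² = 25.7063.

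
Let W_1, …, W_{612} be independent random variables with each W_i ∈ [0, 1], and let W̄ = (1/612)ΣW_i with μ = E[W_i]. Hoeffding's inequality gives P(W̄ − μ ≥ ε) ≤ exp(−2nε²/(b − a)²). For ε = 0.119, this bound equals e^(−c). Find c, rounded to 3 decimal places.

17.333

c = 2nε²/(b − a)² = 2·612·0.119² / 1² = 17.3331.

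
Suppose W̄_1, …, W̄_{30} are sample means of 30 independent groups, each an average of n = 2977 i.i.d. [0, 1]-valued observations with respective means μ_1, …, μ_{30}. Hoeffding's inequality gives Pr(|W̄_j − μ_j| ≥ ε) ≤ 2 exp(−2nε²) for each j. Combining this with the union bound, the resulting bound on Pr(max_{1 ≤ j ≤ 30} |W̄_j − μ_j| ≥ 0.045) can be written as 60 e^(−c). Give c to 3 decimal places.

Union bound over the 30 events: Pr(max_{1 ≤ j ≤ 30} |W̄_j − μ_j| ≥ 0.045) ≤ 30·2·exp(−2nε²) = 60 exp(−2·2977·0.045²).
So c = 2·2977·0.045² = 12.0569.

12.057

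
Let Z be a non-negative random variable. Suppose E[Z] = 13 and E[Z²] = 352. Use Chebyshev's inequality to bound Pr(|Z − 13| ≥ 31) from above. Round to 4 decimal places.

Var(Z) = E[Z²] − (E[Z])² = 352 − 169 = 183.
Chebyshev's inequality: Pr(|Z − μ| ≥ t) ≤ Var(Z)/t² = 183/961 = 0.1904.

0.1904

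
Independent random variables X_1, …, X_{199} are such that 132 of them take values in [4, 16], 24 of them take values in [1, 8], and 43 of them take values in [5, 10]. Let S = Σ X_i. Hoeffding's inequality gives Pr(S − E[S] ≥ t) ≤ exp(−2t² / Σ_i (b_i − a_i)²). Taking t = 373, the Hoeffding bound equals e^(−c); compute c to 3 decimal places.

Σ(b_i − a_i)² = 132·12² + 24·7² + 43·5² = 21259.
c = 2t² / 21259 = 2·373² / 21259 = 13.0890.

13.089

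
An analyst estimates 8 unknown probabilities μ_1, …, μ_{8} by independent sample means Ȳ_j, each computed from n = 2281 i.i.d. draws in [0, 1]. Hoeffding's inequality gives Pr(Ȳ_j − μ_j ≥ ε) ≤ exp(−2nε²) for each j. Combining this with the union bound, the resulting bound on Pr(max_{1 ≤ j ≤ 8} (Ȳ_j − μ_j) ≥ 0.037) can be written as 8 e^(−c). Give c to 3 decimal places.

Union bound over the 8 events: Pr(max_{1 ≤ j ≤ 8} (Ȳ_j − μ_j) ≥ 0.037) ≤ 8·exp(−2nε²) = 8 exp(−2·2281·0.037²).
So c = 2·2281·0.037² = 6.2454.

6.245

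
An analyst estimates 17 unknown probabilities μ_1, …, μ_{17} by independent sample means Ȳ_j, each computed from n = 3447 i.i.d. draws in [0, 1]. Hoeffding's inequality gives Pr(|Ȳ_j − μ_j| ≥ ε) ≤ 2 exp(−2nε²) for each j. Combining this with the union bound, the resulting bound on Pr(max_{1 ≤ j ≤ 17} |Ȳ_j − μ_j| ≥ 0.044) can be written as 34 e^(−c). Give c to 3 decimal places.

Union bound over the 17 events: Pr(max_{1 ≤ j ≤ 17} |Ȳ_j − μ_j| ≥ 0.044) ≤ 17·2·exp(−2nε²) = 34 exp(−2·3447·0.044²).
So c = 2·3447·0.044² = 13.3468.

13.347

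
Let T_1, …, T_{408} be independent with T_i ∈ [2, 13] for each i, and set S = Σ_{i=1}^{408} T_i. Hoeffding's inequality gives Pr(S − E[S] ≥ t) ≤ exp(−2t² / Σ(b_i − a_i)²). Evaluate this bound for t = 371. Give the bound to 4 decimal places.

0.0038

Σ(b_i − a_i)² = 408·(11)² = 49368.
Exponent = 2·371²/49368 = 5.5761.
Bound = exp(−5.5761) = 0.00379.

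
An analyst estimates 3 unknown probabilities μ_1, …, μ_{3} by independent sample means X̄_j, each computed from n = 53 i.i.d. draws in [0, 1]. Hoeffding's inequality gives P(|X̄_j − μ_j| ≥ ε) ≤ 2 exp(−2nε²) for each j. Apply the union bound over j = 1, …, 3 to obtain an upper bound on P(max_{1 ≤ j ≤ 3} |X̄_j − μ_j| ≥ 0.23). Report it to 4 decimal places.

Per-experiment Hoeffding bound: 2·exp(−2·53·0.23²) = 2·exp(−5.60740) = 0.0073412.
Union bound over 3 events: 3·0.0073412 = 0.02202.

0.0220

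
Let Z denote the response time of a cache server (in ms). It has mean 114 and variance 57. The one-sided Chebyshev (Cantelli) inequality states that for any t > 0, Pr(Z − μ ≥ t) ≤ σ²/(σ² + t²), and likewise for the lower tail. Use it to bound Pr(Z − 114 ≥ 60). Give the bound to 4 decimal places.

0.0156

Here σ² = 57 and t = 60, so σ² + t² = 3657.
Cantelli's bound: 57/3657 = 0.0156.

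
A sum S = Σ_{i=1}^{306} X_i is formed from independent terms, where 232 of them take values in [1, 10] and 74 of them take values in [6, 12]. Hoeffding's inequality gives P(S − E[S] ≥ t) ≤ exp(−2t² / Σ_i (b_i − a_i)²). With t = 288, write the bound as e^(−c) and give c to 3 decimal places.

Σ(b_i − a_i)² = 232·9² + 74·6² = 21456.
c = 2t² / 21456 = 2·288² / 21456 = 7.7315.

7.732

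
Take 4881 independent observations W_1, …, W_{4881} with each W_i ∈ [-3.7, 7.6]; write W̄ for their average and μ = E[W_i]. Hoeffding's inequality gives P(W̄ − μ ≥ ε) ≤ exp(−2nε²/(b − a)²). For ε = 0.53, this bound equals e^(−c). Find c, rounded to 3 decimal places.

c = 2nε²/(b − a)² = 2·4881·0.53² / 11.3² = 21.4750.

21.475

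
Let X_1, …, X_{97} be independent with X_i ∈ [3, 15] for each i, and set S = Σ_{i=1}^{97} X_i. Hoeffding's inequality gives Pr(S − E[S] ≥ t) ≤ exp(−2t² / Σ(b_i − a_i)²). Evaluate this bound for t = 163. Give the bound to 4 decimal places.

Σ(b_i − a_i)² = 97·(12)² = 13968.
Exponent = 2·163²/13968 = 3.8043.
Bound = exp(−3.8043) = 0.02228.

0.0223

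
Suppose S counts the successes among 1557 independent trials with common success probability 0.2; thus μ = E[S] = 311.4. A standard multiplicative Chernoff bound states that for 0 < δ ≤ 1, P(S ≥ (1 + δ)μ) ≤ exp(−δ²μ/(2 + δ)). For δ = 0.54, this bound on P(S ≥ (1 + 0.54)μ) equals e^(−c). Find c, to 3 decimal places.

35.750

c = δ²μ/(2 + δ) = 0.54²·311.4/(2 + 0.54) = 35.7497.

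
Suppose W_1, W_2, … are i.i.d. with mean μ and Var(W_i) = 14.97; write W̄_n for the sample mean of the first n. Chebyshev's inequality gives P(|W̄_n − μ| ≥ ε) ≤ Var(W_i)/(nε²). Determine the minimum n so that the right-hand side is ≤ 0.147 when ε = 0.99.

Require 14.97/(n·0.99²) ≤ 0.147, i.e. n ≥ 14.97/(0.147·0.99²) = 103.904.
The smallest integer n is 104.

104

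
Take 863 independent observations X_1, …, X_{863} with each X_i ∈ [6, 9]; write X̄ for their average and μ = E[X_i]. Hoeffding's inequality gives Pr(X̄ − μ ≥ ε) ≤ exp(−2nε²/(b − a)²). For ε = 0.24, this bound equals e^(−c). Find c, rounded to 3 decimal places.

c = 2nε²/(b − a)² = 2·863·0.24² / 3² = 11.0464.

11.046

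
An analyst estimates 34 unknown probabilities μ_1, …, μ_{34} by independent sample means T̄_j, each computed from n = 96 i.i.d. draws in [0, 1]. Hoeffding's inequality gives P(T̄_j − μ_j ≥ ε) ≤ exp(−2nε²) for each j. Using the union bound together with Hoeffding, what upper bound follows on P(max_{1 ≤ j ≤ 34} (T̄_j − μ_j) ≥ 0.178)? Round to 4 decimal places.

Per-experiment Hoeffding bound: exp(−2·96·0.178²) = exp(−6.08333) = 0.0022806.
Union bound over 34 events: 34·0.0022806 = 0.07754.

0.0775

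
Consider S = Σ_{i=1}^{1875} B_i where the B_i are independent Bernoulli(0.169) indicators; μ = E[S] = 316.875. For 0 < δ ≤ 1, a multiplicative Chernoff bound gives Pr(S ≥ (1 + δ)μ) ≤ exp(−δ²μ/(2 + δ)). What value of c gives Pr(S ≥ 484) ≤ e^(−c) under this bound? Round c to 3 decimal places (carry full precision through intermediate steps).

Write 484 = (1 + δ)μ, so δ = 484/316.875 − 1 = 0.5274162…
Then the exponent is δ²μ/(2 + δ) = (484 − μ)² / (μ·(2 + δ)) = 34.875312.

34.875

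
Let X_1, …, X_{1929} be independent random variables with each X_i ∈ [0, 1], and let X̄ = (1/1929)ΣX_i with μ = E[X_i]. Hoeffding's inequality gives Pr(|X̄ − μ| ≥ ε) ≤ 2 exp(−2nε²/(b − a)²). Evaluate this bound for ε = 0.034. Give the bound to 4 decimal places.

0.0231

Exponent: 2nε²/(b − a)² = 2·1929·0.034² / 1² = 4.45985.
Bound = 2·exp(−4.45985) = 0.02313.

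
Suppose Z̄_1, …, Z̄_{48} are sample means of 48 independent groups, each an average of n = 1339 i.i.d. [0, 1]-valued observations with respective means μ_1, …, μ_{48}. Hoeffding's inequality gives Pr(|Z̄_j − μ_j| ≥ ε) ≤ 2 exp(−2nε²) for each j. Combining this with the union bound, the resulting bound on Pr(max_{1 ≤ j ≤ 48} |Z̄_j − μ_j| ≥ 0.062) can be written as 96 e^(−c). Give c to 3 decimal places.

10.294

Union bound over the 48 events: Pr(max_{1 ≤ j ≤ 48} |Z̄_j − μ_j| ≥ 0.062) ≤ 48·2·exp(−2nε²) = 96 exp(−2·1339·0.062²).
So c = 2·1339·0.062² = 10.2942.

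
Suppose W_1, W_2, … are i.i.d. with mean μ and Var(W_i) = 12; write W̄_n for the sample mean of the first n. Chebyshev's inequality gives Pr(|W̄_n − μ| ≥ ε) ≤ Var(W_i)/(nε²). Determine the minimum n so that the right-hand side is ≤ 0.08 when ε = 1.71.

Require 12/(n·1.71²) ≤ 0.08, i.e. n ≥ 12/(0.08·1.71²) = 51.298.
The smallest integer n is 52.

52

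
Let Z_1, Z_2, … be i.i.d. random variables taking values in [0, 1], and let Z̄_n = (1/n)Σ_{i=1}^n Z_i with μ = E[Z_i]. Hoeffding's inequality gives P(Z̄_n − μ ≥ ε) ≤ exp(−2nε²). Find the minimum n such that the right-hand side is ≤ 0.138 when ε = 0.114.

77

Require exp(−2nε²) ≤ 0.138, i.e. 2nε² ≥ ln(1/0.138) = 1.980502.
So n ≥ 1.980502 / (2·0.114²) = 76.197.
The smallest integer n is 77.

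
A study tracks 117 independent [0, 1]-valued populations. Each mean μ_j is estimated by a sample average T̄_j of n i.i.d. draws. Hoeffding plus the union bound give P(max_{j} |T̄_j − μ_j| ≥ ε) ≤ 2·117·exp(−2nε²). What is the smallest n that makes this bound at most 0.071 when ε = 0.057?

Need 2·117·exp(−2nε²) ≤ 0.071, i.e. exp(−2nε²) ≤ 0.071/234.
So 2nε² ≥ ln(234/0.071) = 8.100397.
Hence n ≥ 8.100397/(2·0.057²) = 1246.598.
The smallest integer n is 1247.

1247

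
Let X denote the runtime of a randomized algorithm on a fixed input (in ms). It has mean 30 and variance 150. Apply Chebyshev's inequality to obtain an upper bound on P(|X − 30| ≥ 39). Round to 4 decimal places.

Chebyshev: P(|X − μ| ≥ t) ≤ Var(X)/t².
Bound = 150 / 1521 = 0.0986.

0.0986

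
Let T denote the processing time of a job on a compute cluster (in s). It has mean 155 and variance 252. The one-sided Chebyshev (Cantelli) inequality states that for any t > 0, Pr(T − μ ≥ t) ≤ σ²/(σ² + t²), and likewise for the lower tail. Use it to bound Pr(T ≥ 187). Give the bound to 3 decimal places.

Here σ² = 252 and t = 32, so σ² + t² = 1276.
Cantelli's bound: 252/1276 = 0.1975.

0.197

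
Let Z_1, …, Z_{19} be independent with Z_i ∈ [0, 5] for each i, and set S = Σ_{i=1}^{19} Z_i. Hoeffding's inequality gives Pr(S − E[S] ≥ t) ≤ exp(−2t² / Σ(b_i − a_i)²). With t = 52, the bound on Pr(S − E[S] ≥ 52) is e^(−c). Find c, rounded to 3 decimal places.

11.385

Σ(b_i − a_i)² = 19·(5)² = 475.
c = 2t²/475 = 2·52²/475 = 11.3853.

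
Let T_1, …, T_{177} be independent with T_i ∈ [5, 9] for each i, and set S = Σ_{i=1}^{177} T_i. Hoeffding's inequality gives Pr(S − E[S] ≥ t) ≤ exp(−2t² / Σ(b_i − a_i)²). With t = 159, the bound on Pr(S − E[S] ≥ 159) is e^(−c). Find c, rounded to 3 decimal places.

Σ(b_i − a_i)² = 177·(4)² = 2832.
c = 2t²/2832 = 2·159²/2832 = 17.8538.

17.854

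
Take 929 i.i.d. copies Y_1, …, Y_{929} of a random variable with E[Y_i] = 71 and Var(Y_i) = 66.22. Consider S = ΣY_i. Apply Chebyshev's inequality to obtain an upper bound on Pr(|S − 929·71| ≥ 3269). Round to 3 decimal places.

Var(S) = n·Var(Y_i) = 929·66.22 = 61518.38.
Chebyshev: Pr(|S − 929·71| ≥ 3269) ≤ Var(S)/3269² = 61518.38/10686361 = 0.0058.

0.006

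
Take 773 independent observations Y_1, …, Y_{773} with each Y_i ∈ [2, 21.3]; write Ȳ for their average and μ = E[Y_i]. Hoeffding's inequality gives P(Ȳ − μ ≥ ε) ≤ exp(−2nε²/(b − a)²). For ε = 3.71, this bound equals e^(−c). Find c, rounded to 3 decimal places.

c = 2nε²/(b − a)² = 2·773·3.71² / 19.3² = 57.1272.

57.127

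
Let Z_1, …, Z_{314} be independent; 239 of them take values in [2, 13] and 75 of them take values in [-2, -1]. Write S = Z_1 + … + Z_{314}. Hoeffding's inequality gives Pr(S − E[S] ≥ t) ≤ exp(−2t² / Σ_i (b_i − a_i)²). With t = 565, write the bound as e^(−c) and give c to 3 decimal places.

22.020

Σ(b_i − a_i)² = 239·11² + 75·1² = 28994.
c = 2t² / 28994 = 2·565² / 28994 = 22.0201.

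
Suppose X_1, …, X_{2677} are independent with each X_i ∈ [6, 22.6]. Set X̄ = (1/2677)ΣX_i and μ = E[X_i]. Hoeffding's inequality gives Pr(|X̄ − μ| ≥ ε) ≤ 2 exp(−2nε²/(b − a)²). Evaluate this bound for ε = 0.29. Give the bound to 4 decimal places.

0.3903

Exponent: 2nε²/(b − a)² = 2·2677·0.29² / 16.6² = 1.63402.
Bound = 2·exp(−1.63402) = 0.39029.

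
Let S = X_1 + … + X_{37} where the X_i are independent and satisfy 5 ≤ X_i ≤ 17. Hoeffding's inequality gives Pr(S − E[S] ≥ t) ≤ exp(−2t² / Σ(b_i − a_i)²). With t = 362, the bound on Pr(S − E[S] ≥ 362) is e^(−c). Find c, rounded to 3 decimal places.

49.191

Σ(b_i − a_i)² = 37·(12)² = 5328.
c = 2t²/5328 = 2·362²/5328 = 49.1907.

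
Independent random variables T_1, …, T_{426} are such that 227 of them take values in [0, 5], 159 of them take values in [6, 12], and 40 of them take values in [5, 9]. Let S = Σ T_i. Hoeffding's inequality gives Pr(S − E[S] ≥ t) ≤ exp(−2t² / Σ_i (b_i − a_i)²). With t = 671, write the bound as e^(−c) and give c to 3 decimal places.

Σ(b_i − a_i)² = 227·5² + 159·6² + 40·4² = 12039.
c = 2t² / 12039 = 2·671² / 12039 = 74.7971.

74.797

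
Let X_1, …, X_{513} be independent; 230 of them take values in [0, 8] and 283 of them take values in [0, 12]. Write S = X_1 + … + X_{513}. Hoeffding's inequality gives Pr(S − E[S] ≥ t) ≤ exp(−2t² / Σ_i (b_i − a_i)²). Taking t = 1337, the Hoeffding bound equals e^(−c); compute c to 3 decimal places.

64.449

Σ(b_i − a_i)² = 230·8² + 283·12² = 55472.
c = 2t² / 55472 = 2·1337² / 55472 = 64.4494.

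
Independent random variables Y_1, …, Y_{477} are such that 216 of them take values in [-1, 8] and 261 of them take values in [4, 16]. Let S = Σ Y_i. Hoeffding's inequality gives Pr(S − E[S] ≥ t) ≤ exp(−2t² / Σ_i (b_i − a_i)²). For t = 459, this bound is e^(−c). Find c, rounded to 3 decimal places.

Σ(b_i − a_i)² = 216·9² + 261·12² = 55080.
c = 2t² / 55080 = 2·459² / 55080 = 7.6500.

7.650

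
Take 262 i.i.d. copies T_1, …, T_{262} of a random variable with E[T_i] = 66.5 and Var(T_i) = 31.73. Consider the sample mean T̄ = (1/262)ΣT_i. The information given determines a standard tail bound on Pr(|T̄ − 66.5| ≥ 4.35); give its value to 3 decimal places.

With mean and variance of each term known, Chebyshev's inequality bounds the deviation of the sum (or sample mean).
Var(T̄) = Var(T_i)/n = 31.73/262 = 0.12111.
Chebyshev: Pr(|T̄ − 66.5| ≥ 4.35) ≤ Var(T̄)/(4.35)² = 31.73/(262·4.35²) = 0.0064.

0.006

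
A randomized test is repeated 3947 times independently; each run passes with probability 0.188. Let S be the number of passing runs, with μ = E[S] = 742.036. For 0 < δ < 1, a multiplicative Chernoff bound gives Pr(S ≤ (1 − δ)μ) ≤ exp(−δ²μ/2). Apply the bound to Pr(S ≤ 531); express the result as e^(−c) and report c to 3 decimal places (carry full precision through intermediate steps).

Write 531 = (1 − δ)μ, so δ = 1 − 531/742.036 = 0.2844013…
Then the exponent is δ²μ/2 = (μ − 531)²/(2μ) = 30.009456.

30.009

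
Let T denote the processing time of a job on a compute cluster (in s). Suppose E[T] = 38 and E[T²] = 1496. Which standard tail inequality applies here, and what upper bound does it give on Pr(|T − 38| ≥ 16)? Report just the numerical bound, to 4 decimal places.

The first two moments determine the variance, so Chebyshev's inequality is the sharpest standard bound available.
Var(T) = E[T²] − (E[T])² = 1496 − 1444 = 52.
Chebyshev's inequality: Pr(|T − μ| ≥ t) ≤ Var(T)/t² = 52/256 = 0.2031.

0.2031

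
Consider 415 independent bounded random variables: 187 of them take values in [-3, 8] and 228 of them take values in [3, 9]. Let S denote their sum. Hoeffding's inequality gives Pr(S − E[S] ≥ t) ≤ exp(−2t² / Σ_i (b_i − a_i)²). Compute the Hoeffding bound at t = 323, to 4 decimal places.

0.0012

Σ(b_i − a_i)² = 187·11² + 228·6² = 30835.
Exponent = 2·323² / 30835 = 6.76692.
Bound = exp(−6.76692) = 0.00115.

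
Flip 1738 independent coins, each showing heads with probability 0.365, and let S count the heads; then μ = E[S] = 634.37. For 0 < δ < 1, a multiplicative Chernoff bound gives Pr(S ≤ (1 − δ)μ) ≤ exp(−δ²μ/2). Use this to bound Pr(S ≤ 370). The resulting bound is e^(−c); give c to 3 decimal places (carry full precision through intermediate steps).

55.087

Write 370 = (1 − δ)μ, so δ = 1 − 370/634.37 = 0.4167442…
Then the exponent is δ²μ/2 = (μ − 370)²/(2μ) = 55.087328.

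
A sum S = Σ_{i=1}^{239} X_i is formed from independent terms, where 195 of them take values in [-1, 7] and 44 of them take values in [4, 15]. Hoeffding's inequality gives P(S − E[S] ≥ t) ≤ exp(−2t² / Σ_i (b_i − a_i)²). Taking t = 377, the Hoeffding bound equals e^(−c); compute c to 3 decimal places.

Σ(b_i − a_i)² = 195·8² + 44·11² = 17804.
c = 2t² / 17804 = 2·377² / 17804 = 15.9660.

15.966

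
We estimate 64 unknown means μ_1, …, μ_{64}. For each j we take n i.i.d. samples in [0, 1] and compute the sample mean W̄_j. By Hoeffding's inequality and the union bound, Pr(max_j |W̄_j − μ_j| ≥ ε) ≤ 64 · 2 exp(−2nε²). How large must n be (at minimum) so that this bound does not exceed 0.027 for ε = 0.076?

Need 2·64·exp(−2nε²) ≤ 0.027, i.e. exp(−2nε²) ≤ 0.027/128.
So 2nε² ≥ ln(128/0.027) = 8.463949.
Hence n ≥ 8.463949/(2·0.076²) = 732.683.
The smallest integer n is 733.

733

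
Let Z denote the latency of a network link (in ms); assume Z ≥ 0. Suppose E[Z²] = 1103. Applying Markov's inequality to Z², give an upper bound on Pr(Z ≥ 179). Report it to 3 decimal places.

0.034

Since Z ≥ 0, the event {Z ≥ 179} is the same as {Z² ≥ 32041}.
Markov's inequality applied to Z² gives Pr(Z² ≥ 32041) ≤ E[Z²]/32041 = 1103/32041 = 0.0344.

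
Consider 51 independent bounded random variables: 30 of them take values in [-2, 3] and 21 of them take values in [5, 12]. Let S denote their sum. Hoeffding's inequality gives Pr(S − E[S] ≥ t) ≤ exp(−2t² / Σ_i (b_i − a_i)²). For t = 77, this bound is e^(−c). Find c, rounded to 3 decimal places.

Σ(b_i − a_i)² = 30·5² + 21·7² = 1779.
c = 2t² / 1779 = 2·77² / 1779 = 6.6655.

6.666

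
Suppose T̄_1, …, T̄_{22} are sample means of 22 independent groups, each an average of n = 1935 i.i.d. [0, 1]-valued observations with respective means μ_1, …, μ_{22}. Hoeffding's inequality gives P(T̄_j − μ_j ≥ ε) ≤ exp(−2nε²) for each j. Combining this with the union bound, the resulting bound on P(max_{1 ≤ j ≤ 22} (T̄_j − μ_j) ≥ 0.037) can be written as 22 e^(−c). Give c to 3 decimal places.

Union bound over the 22 events: P(max_{1 ≤ j ≤ 22} (T̄_j − μ_j) ≥ 0.037) ≤ 22·exp(−2nε²) = 22 exp(−2·1935·0.037²).
So c = 2·1935·0.037² = 5.2980.

5.298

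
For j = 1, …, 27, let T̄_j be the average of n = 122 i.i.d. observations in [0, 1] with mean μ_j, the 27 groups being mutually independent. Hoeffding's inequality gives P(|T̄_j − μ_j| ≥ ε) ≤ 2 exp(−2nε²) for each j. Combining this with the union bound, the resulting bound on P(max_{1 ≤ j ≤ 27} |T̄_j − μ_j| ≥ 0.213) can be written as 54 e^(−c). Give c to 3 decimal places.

Union bound over the 27 events: P(max_{1 ≤ j ≤ 27} |T̄_j − μ_j| ≥ 0.213) ≤ 27·2·exp(−2nε²) = 54 exp(−2·122·0.213²).
So c = 2·122·0.213² = 11.0700.

11.070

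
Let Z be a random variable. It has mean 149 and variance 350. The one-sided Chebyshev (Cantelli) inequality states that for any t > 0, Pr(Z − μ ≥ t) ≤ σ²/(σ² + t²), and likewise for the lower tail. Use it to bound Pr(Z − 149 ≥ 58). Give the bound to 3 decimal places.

0.094

Here σ² = 350 and t = 58, so σ² + t² = 3714.
Cantelli's bound: 350/3714 = 0.0942.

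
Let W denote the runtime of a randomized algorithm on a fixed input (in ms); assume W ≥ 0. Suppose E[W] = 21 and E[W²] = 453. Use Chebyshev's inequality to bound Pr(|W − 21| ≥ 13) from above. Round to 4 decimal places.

0.0710

Var(W) = E[W²] − (E[W])² = 453 − 441 = 12.
Chebyshev's inequality: Pr(|W − μ| ≥ t) ≤ Var(W)/t² = 12/169 = 0.0710.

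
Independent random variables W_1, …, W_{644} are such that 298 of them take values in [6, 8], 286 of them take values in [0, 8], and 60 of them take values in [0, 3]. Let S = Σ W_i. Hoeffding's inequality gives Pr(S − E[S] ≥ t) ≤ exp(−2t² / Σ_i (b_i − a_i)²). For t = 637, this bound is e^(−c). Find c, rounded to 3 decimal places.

40.504

Σ(b_i − a_i)² = 298·2² + 286·8² + 60·3² = 20036.
c = 2t² / 20036 = 2·637² / 20036 = 40.5040.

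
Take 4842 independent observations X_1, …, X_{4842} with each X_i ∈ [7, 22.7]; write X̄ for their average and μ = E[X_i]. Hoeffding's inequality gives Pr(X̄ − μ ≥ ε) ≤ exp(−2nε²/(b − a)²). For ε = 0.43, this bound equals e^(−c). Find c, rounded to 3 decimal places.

c = 2nε²/(b − a)² = 2·4842·0.43² / 15.7² = 7.2643.

7.264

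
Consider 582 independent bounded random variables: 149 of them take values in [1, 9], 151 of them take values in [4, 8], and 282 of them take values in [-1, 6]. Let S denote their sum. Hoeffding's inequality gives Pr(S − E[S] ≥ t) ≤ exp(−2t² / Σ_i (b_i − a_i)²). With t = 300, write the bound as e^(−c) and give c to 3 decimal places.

6.985

Σ(b_i − a_i)² = 149·8² + 151·4² + 282·7² = 25770.
c = 2t² / 25770 = 2·300² / 25770 = 6.9849.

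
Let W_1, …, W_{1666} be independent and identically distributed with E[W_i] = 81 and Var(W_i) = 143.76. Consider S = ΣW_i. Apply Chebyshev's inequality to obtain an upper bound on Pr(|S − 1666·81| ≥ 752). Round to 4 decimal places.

Var(S) = n·Var(W_i) = 1666·143.76 = 239504.16.
Chebyshev: Pr(|S − 1666·81| ≥ 752) ≤ Var(S)/752² = 239504.16/565504 = 0.4235.

0.4235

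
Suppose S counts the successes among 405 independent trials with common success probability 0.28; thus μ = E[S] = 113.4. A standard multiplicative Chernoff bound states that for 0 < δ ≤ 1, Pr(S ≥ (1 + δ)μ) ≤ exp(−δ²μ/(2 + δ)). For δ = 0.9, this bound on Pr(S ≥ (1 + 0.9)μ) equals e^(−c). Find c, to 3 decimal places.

31.674

c = δ²μ/(2 + δ) = 0.9²·113.4/(2 + 0.9) = 31.6738.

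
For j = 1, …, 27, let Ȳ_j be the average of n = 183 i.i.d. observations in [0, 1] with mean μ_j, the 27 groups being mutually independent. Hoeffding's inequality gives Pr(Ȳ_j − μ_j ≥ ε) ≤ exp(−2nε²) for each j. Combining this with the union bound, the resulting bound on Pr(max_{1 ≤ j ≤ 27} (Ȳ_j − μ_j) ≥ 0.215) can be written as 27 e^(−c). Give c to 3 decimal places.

16.918

Union bound over the 27 events: Pr(max_{1 ≤ j ≤ 27} (Ȳ_j − μ_j) ≥ 0.215) ≤ 27·exp(−2nε²) = 27 exp(−2·183·0.215²).
So c = 2·183·0.215² = 16.9184.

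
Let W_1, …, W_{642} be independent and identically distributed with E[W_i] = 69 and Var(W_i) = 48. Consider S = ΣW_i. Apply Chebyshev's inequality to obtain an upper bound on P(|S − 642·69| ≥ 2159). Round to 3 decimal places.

0.007

Var(S) = n·Var(W_i) = 642·48 = 30816.
Chebyshev: P(|S − 642·69| ≥ 2159) ≤ Var(S)/2159² = 30816/4661281 = 0.0066.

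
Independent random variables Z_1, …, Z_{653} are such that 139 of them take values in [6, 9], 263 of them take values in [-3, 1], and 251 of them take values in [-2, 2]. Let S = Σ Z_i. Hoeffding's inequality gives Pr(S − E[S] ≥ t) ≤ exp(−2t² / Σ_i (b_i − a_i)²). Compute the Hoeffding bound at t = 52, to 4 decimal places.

0.5651

Σ(b_i − a_i)² = 139·3² + 263·4² + 251·4² = 9475.
Exponent = 2·52² / 9475 = 0.57077.
Bound = exp(−0.57077) = 0.56509.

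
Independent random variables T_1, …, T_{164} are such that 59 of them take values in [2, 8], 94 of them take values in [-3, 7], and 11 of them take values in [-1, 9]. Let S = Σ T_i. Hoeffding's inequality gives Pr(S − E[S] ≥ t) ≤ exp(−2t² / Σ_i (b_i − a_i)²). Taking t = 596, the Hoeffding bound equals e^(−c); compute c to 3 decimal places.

Σ(b_i − a_i)² = 59·6² + 94·10² + 11·10² = 12624.
c = 2t² / 12624 = 2·596² / 12624 = 56.2763.

56.276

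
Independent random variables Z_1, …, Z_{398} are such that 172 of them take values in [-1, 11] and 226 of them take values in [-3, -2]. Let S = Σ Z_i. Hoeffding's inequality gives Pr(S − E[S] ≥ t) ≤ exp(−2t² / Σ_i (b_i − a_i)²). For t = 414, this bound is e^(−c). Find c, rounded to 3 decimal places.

Σ(b_i − a_i)² = 172·12² + 226·1² = 24994.
c = 2t² / 24994 = 2·414² / 24994 = 13.7150.

13.715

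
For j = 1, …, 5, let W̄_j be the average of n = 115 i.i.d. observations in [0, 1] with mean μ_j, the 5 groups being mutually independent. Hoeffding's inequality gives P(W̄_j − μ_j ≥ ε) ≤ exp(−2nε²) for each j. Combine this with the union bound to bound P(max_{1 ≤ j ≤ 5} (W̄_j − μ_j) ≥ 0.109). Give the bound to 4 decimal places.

Per-experiment Hoeffding bound: exp(−2·115·0.109²) = exp(−2.73263) = 0.065048.
Union bound over 5 events: 5·0.065048 = 0.32524.

0.3252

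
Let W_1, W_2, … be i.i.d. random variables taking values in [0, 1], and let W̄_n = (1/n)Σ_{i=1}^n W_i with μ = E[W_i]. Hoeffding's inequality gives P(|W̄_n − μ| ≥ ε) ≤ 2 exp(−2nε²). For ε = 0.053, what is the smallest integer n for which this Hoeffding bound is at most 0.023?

Require 2·exp(−2nε²) ≤ 0.023, i.e. 2nε² ≥ ln(2/0.023) = 4.465408.
So n ≥ 4.465408 / (2·0.053²) = 794.839.
The smallest integer n is 795.

795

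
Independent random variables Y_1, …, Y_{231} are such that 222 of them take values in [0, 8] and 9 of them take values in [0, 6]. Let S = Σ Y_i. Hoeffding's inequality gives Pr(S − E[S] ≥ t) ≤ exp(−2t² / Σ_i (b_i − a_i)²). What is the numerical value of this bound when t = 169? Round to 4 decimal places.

Σ(b_i − a_i)² = 222·8² + 9·6² = 14532.
Exponent = 2·169² / 14532 = 3.93077.
Bound = exp(−3.93077) = 0.01963.

0.0196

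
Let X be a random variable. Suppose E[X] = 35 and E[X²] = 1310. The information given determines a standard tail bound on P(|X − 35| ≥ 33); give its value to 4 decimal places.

The first two moments determine the variance, so Chebyshev's inequality is the sharpest standard bound available.
Var(X) = E[X²] − (E[X])² = 1310 − 1225 = 85.
Chebyshev's inequality: P(|X − μ| ≥ t) ≤ Var(X)/t² = 85/1089 = 0.0781.

0.0781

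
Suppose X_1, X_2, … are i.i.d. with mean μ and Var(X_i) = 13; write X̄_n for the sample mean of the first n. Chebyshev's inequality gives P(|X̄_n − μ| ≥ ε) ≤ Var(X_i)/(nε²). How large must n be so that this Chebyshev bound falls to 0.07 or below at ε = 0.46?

878

Require 13/(n·0.46²) ≤ 0.07, i.e. n ≥ 13/(0.07·0.46²) = 877.667.
The smallest integer n is 878.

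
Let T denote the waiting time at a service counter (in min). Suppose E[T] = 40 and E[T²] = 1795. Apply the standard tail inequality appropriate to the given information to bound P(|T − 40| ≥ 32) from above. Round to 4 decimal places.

0.1904

The first two moments determine the variance, so Chebyshev's inequality is the sharpest standard bound available.
Var(T) = E[T²] − (E[T])² = 1795 − 1600 = 195.
Chebyshev's inequality: P(|T − μ| ≥ t) ≤ Var(T)/t² = 195/1024 = 0.1904.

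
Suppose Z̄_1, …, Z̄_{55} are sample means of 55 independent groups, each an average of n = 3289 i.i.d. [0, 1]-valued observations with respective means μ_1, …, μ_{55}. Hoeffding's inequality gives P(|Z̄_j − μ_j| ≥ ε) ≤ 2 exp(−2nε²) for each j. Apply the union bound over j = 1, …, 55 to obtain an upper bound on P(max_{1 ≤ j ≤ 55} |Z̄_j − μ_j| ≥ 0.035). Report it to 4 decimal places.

0.0348

Per-experiment Hoeffding bound: 2·exp(−2·3289·0.035²) = 2·exp(−8.05805) = 0.00063309.
Union bound over 55 events: 55·0.00063309 = 0.03482.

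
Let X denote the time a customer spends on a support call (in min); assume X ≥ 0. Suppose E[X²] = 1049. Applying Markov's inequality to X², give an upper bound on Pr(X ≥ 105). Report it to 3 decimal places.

Since X ≥ 0, the event {X ≥ 105} is the same as {X² ≥ 11025}.
Markov's inequality applied to X² gives Pr(X² ≥ 11025) ≤ E[X²]/11025 = 1049/11025 = 0.0951.

0.095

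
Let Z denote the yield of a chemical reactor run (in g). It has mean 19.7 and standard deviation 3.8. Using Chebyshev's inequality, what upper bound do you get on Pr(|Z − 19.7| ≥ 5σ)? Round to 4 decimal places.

0.0400

Chebyshev: Pr(|Z − μ| ≥ t) ≤ Var(Z)/t².
Var(Z) = σ² = 3.8² = 14.44.
t = 5·3.8 = 19.
Bound = 14.44 / 361 = 0.0400.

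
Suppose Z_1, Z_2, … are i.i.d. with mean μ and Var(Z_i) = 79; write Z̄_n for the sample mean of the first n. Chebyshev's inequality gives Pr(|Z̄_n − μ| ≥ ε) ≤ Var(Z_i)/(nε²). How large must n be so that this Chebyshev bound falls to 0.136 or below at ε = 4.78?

26

Require 79/(n·4.78²) ≤ 0.136, i.e. n ≥ 79/(0.136·4.78²) = 25.423.
The smallest integer n is 26.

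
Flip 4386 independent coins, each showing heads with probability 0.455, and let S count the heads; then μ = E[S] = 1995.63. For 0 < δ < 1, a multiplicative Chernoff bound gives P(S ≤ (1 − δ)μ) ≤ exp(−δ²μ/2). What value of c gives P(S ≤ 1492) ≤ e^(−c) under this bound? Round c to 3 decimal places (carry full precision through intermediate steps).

Write 1492 = (1 − δ)μ, so δ = 1 − 1492/1995.63 = 0.2523664…
Then the exponent is δ²μ/2 = (μ − 1492)²/(2μ) = 63.549650.

63.550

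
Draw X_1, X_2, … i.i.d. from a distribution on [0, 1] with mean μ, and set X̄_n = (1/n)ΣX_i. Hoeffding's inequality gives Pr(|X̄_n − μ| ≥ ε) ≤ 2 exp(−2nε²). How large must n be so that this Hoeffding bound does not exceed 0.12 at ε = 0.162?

Require 2·exp(−2nε²) ≤ 0.12, i.e. 2nε² ≥ ln(2/0.12) = 2.813411.
So n ≥ 2.813411 / (2·0.162²) = 53.601.
The smallest integer n is 54.

54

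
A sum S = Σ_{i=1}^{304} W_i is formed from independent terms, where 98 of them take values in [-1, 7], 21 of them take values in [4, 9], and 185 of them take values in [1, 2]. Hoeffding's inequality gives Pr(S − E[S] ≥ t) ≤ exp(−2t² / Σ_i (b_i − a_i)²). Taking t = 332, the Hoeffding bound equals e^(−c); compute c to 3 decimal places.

31.574

Σ(b_i − a_i)² = 98·8² + 21·5² + 185·1² = 6982.
c = 2t² / 6982 = 2·332² / 6982 = 31.5738.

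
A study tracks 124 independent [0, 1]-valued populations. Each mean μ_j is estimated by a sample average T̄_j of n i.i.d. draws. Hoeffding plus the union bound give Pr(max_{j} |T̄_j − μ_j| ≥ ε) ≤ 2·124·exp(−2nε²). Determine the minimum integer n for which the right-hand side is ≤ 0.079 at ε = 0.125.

258

Need 2·124·exp(−2nε²) ≤ 0.079, i.e. exp(−2nε²) ≤ 0.079/248.
So 2nε² ≥ ln(248/0.079) = 8.051736.
Hence n ≥ 8.051736/(2·0.125²) = 257.656.
The smallest integer n is 258.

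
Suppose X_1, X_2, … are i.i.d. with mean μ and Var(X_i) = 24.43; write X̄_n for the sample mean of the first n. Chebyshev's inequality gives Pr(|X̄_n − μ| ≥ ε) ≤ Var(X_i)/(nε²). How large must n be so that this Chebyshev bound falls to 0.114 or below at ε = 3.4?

19

Require 24.43/(n·3.4²) ≤ 0.114, i.e. n ≥ 24.43/(0.114·3.4²) = 18.538.
The smallest integer n is 19.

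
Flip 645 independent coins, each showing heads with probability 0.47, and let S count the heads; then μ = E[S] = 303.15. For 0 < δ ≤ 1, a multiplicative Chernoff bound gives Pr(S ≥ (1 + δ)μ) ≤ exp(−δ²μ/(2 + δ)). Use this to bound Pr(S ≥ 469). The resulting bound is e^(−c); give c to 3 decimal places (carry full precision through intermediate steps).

Write 469 = (1 + δ)μ, so δ = 469/303.15 − 1 = 0.5470889…
Then the exponent is δ²μ/(2 + δ) = (469 − μ)² / (μ·(2 + δ)) = 35.622900.

35.623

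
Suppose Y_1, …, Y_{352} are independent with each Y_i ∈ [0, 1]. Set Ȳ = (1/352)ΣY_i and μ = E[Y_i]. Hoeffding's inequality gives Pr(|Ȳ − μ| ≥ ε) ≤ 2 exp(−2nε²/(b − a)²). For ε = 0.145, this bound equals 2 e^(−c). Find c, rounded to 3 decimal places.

c = 2nε²/(b − a)² = 2·352·0.145² / 1² = 14.8016.

14.802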